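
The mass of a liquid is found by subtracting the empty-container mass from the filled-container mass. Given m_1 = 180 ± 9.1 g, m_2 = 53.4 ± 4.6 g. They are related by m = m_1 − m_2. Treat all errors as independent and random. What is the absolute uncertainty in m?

Sums and differences: (δm)² = Σ (cᵢ δxᵢ)².
  (δm_1)² = 82.8;  (δm_2)² = 21.2
δm = √(104) = 10.2 g

10.2 g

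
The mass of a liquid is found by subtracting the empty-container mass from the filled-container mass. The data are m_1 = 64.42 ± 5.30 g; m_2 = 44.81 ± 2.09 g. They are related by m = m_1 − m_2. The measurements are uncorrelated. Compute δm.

Each term contributes (cᵢ δxᵢ)² to (δm)²:
  (δm_1)² = 28.1;  (δm_2)² = 4.37
δm = √(32.5) = 5.70 g

5.70 g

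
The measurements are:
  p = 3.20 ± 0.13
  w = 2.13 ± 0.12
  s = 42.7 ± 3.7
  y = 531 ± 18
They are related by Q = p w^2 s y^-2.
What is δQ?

Each factor contributes (exponent × relative error)² to (δQ/Q)²:
  (1·δp/p)² = (1×0.0406)² = 0.00165;  (2·δw/w)² = (2×0.0563)² = 0.0127;  (1·δs/s)² = (1×0.0867)² = 0.00751;  (-2·δy/y)² = (-2×0.0339)² = 0.00460
δQ/Q = √(0.0265) = 0.163
Q = 0.00220, so δQ = 0.163 × 0.00220 = 0.000358.

0.000358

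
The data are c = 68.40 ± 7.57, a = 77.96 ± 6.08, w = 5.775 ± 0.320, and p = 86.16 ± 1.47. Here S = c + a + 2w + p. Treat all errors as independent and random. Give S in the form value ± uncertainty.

Absolute uncertainties add in quadrature for a linear combination:
  (δc)² = 57.3;  (δa)² = 37.0;  (2·δw)² = 0.410;  (δp)² = 2.16
δS = √(96.8) = 9.84
S = 244.1.

244.1 ± 9.84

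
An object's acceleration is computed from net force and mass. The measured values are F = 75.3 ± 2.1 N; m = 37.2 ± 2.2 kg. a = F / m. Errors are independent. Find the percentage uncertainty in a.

6.54%

For a monomial a ∝ F, m^-1, fractional errors add in quadrature:
  (1·δF/F)² = (1×0.0279)² = 0.000778;  (-1·δm/m)² = (-1×0.0591)² = 0.00350
δa/a = √(0.00428) = 0.0654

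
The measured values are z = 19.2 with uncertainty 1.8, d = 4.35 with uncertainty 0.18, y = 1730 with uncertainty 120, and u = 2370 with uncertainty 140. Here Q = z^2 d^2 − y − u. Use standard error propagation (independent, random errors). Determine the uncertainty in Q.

Let p = z^2·d^2 = 6980. δp/p = √((2·δz/z)² + (2·δd/d)²) = √(0.0352 + 0.00685) = 0.205, so δp = 1430.
Q = p − y − u: δQ = √(δp² + δy² + δu²) = √(2.04e+06 + 14400 + 19600) = 1440

1440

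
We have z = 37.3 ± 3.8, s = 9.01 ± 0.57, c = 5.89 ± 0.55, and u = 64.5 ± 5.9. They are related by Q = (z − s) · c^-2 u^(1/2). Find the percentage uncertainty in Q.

23.5%

Let w = z − s = 28.3. δw = √(δz² + δs²) = √(14.4 + 0.325) = 3.84, so δw/w = 0.136.
Q is then a monomial in w, c, u:
δQ/Q = √((δw/w)² + (-2·δc/c)² + (½·δu/u)²) = √(0.0184 + 0.0349 + 0.00209) = 0.235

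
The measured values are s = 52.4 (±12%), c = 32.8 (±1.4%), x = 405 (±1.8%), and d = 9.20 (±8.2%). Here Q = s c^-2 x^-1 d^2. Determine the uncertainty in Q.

Each factor contributes (exponent × relative error)² to (δQ/Q)²:
  (1·δs/s)² = (1×0.120)² = 0.0144;  (-2·δc/c)² = (-2×0.0140)² = 0.000784;  (-1·δx/x)² = (-1×0.0180)² = 0.000324;  (2·δd/d)² = (2×0.0820)² = 0.0269
δQ/Q = √(0.0424) = 0.206
Q = 0.0102, so δQ = 0.206 × 0.0102 = 0.00210.

0.00210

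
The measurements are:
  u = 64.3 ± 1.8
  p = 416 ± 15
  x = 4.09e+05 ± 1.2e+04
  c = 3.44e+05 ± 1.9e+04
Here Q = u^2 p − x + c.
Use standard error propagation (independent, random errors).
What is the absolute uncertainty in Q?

Let w = u^2·p = 1.72e+06. δw/w = √((2·δu/u)² + (1·δp/p)²) = √(0.00313 + 0.00130) = 0.0666, so δw = 1.15e+05.
Q = w − x + c: δQ = √(δw² + δx² + δc²) = √(1.31e+10 + 1.44e+08 + 3.61e+08) = 1.17e+05

1.17e+05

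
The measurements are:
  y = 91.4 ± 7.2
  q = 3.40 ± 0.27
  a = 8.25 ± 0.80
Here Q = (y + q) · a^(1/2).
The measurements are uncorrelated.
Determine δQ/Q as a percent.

Let u = y + q = 94.8. δu = √(δy² + δq²) = √(51.8 + 0.0729) = 7.21, so δu/u = 0.0760.
Q is then a monomial in u, a:
δQ/Q = √((δu/u)² + (½·δa/a)²) = √(0.00578 + 0.00235) = 0.0902

9.02%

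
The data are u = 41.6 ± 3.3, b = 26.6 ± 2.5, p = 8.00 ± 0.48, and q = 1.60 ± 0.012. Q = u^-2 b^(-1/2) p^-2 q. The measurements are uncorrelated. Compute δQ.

Since Q is a product/quotient, work with relative uncertainties:
  (-2·δu/u)² = (-2×0.0793)² = 0.0252;  (−½·δb/b)² = (-0.5×0.0940)² = 0.00221;  (-2·δp/p)² = (-2×0.0600)² = 0.0144;  (1·δq/q)² = (1×0.00750)² = 5.62e-05
δQ/Q = √(0.0418) = 0.205
Q = 2.8e-06, so δQ = 0.205 × 2.8e-06 = 5.73e-07.

5.73e-07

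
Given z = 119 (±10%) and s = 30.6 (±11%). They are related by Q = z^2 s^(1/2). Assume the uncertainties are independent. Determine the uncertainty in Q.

16200

Q is a product of powers, so relative uncertainties combine in quadrature:
  (2·δz/z)² = (2×0.100)² = 0.0400;  (½·δs/s)² = (0.5×0.110)² = 0.00302
δQ/Q = √(0.0430) = 0.207
Q = 78300, so δQ = 0.207 × 78300 = 16200.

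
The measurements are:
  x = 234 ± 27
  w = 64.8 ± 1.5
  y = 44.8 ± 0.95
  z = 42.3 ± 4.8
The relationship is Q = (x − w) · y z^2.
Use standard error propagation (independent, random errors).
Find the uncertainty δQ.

Let u = x − w = 169. δu = √(δx² + δw²) = √(729 + 2.25) = 27.0, so δu/u = 0.160.
Q is then a monomial in u, y, z:
δQ/Q = √((δu/u)² + (1·δy/y)² + (2·δz/z)²) = √(0.0255 + 0.000450 + 0.0515) = 0.278
Q = 1.36e+07, so δQ = 0.278 × 1.36e+07 = 3.78e+06.

3.78e+06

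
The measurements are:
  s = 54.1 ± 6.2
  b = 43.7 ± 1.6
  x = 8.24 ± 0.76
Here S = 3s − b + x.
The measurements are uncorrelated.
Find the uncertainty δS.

18.7

Each term contributes (cᵢ δxᵢ)² to (δS)²:
  (3·δs)² = 346;  (δb)² = 2.56;  (δx)² = 0.578
δS = √(349) = 18.7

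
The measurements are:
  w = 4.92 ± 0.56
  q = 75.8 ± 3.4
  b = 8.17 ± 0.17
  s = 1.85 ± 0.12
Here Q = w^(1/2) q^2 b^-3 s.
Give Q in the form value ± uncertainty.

Relative error in a monomial: (δQ/Q)² = Σ (nᵢ · δxᵢ/xᵢ)².
  (½·δw/w)² = (0.5×0.114)² = 0.00324;  (2·δq/q)² = (2×0.0449)² = 0.00805;  (-3·δb/b)² = (-3×0.0208)² = 0.00390;  (1·δs/s)² = (1×0.0649)² = 0.00421
δQ/Q = √(0.0194) = 0.139
Q = 43.2, so δQ = 0.139 × 43.2 = 6.02.

43.2 ± 6.02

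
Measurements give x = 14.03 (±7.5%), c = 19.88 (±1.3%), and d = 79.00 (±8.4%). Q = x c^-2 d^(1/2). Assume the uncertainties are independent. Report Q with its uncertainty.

0.3155 ± 0.0283

Relative error in a monomial: (δQ/Q)² = Σ (nᵢ · δxᵢ/xᵢ)².
  (1·δx/x)² = (1×0.0750)² = 0.00562;  (-2·δc/c)² = (-2×0.0130)² = 0.000676;  (½·δd/d)² = (0.5×0.0840)² = 0.00176
δQ/Q = √(0.00806) = 0.0898
Q = 0.3155, so δQ = 0.0898 × 0.3155 = 0.0283.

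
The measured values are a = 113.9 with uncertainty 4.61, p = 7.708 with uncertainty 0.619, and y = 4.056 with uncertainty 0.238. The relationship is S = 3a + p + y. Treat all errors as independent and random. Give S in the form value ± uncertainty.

S is a linear combination, so absolute uncertainties add in quadrature:
  (3·δa)² = 191;  (δp)² = 0.383;  (δy)² = 0.0566
δS = √(192) = 13.8
S = 353.5.

353.5 ± 13.8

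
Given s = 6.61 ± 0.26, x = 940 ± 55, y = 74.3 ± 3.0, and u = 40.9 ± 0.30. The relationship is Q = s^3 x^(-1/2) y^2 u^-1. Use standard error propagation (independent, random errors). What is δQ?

186

Since Q is a product/quotient, work with relative uncertainties:
  (3·δs/s)² = (3×0.0393)² = 0.0139;  (−½·δx/x)² = (-0.5×0.0585)² = 0.000856;  (2·δy/y)² = (2×0.0404)² = 0.00652;  (-1·δu/u)² = (-1×0.00733)² = 5.38e-05
δQ/Q = √(0.0214) = 0.146
Q = 1270, so δQ = 0.146 × 1270 = 186.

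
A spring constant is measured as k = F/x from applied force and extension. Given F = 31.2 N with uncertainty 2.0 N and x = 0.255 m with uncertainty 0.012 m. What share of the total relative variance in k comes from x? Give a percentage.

35.0%

(δk/k)² = (1·δF/F)² + (-1·δx/x)²
  F term: (1×0.0641)² = 0.00411
  x term: (-1×0.0471)² = 0.00221
Total = 0.00632. Share from x = 0.00221/0.00632 = 0.350.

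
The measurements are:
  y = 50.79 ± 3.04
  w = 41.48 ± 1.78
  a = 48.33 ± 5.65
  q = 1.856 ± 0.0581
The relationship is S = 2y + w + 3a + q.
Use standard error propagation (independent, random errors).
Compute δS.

Absolute uncertainties add in quadrature for a linear combination:
  (2·δy)² = 37.0;  (δw)² = 3.17;  (3·δa)² = 287;  (δq)² = 0.00338
δS = √(327) = 18.1

18.1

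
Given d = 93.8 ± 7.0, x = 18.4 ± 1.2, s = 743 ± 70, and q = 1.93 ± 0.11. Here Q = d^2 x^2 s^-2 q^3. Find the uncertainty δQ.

12.5

Since Q is a product/quotient, work with relative uncertainties:
  (2·δd/d)² = (2×0.0746)² = 0.0223;  (2·δx/x)² = (2×0.0652)² = 0.0170;  (-2·δs/s)² = (-2×0.0942)² = 0.0355;  (3·δq/q)² = (3×0.0570)² = 0.0292
δQ/Q = √(0.104) = 0.323
Q = 38.8, so δQ = 0.323 × 38.8 = 12.5.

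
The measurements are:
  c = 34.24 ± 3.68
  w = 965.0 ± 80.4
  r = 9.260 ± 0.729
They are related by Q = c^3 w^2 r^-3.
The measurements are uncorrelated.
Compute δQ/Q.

Since Q is a product/quotient, work with relative uncertainties:
  (3·δc/c)² = (3×0.107)² = 0.104;  (2·δw/w)² = (2×0.0833)² = 0.0278;  (-3·δr/r)² = (-3×0.0787)² = 0.0558
δQ/Q = √(0.188) = 0.433

0.433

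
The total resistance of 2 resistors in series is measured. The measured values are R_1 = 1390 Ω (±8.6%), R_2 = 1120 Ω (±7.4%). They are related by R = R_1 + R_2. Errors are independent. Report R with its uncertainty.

Each term contributes (cᵢ δxᵢ)² to (δR)²:
  (δR_1)² = 14300;  (δR_2)² = 6870
δR = √(21200) = 145 Ω
R = 2510 Ω.

2510 ± 145 Ω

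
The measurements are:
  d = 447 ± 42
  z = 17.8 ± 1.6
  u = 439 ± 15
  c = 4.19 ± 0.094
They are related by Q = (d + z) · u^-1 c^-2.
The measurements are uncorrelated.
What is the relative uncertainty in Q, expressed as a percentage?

10.7%

Let w = d + z = 465. δw = √(δd² + δz²) = √(1760 + 2.56) = 42.0, so δw/w = 0.0904.
Q is then a monomial in w, u, c:
δQ/Q = √((δw/w)² + (-1·δu/u)² + (-2·δc/c)²) = √(0.00818 + 0.00117 + 0.00201) = 0.107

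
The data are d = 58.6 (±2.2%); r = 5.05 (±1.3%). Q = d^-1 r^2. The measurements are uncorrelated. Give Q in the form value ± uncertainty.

Since Q is a product/quotient, work with relative uncertainties:
  (-1·δd/d)² = (-1×0.0220)² = 0.000484;  (2·δr/r)² = (2×0.0130)² = 0.000676
δQ/Q = √(0.00116) = 0.0341
Q = 0.435, so δQ = 0.0341 × 0.435 = 0.0148.

0.435 ± 0.0148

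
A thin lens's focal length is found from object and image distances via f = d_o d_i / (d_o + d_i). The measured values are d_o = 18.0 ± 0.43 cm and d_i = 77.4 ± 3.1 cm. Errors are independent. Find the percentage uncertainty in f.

2.08%

∂f/∂d_o = (d_i/(d_o+d_i))² = 0.658;  ∂f/∂d_i = (d_o/(d_o+d_i))² = 0.0356
δf = √((∂f/∂d_o · δd_o)² + (∂f/∂d_i · δd_i)²) = √(0.0801 + 0.0122) = 0.304 cm
f = 14.6 cm, so δf/f = 0.304/14.6 = 0.0208.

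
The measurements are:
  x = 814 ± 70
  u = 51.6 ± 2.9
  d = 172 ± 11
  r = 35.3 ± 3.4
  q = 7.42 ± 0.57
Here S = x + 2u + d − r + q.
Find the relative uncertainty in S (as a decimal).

0.0671

S is a linear combination, so absolute uncertainties add in quadrature:
  (δx)² = 4900;  (2·δu)² = 33.6;  (δd)² = 121;  (δr)² = 11.6;  (δq)² = 0.325
δS = √(5070) = 71.2
S = 1060, so δS/S = 71.2/1060 = 0.0671.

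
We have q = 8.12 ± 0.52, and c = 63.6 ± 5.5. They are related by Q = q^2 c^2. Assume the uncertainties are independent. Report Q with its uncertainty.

Q is a product of powers, so relative uncertainties combine in quadrature:
  (2·δq/q)² = (2×0.0640)² = 0.0164;  (2·δc/c)² = (2×0.0865)² = 0.0299
δQ/Q = √(0.0463) = 0.215
Q = 2.67e+05, so δQ = 0.215 × 2.67e+05 = 57400.

(2.67 ± 0.574) × 10^5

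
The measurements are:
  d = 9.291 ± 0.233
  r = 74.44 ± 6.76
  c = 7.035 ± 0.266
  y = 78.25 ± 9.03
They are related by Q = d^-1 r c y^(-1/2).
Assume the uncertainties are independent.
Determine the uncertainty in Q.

0.744

Each factor contributes (exponent × relative error)² to (δQ/Q)²:
  (-1·δd/d)² = (-1×0.0251)² = 0.000629;  (1·δr/r)² = (1×0.0908)² = 0.00825;  (1·δc/c)² = (1×0.0378)² = 0.00143;  (−½·δy/y)² = (-0.5×0.115)² = 0.00333
δQ/Q = √(0.0136) = 0.117
Q = 6.372, so δQ = 0.117 × 6.372 = 0.744.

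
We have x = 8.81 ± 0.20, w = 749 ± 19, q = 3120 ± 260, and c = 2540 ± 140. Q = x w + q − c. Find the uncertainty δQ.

Let p = x·w = 6600. δp/p = √((1·δx/x)² + (1·δw/w)²) = √(0.000515 + 0.000643) = 0.0340, so δp = 225.
Q = p + q − c: δQ = √(δp² + δq² + δc²) = √(50500 + 67600 + 19600) = 371

371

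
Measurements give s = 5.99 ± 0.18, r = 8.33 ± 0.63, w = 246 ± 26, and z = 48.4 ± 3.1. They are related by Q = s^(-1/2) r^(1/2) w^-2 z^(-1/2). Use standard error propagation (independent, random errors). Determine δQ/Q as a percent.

Since Q is a product/quotient, work with relative uncertainties:
  (−½·δs/s)² = (-0.5×0.0301)² = 0.000226;  (½·δr/r)² = (0.5×0.0756)² = 0.00143;  (-2·δw/w)² = (-2×0.106)² = 0.0447;  (−½·δz/z)² = (-0.5×0.0640)² = 0.00103
δQ/Q = √(0.0474) = 0.218

21.8%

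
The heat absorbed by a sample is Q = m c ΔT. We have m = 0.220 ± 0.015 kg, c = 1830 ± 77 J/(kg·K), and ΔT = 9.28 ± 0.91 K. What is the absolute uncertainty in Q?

Relative error in a monomial: (δQ/Q)² = Σ (nᵢ · δxᵢ/xᵢ)².
  (1·δm/m)² = (1×0.0682)² = 0.00465;  (1·δc/c)² = (1×0.0421)² = 0.00177;  (1·δΔT/ΔT)² = (1×0.0981)² = 0.00962
δQ/Q = √(0.0160) = 0.127
Q = 3740 J, so δQ = 0.127 × 3740 = 473 J.

473 J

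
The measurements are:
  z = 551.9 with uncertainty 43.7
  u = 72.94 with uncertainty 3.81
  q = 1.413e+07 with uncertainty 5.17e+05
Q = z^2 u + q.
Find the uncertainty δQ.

3.74e+06

Let p = z^2·u = 2.222e+07. δp/p = √((2·δz/z)² + (1·δu/u)²) = √(0.0251 + 0.00273) = 0.167, so δp = 3.7e+06.
Q = p + q: δQ = √(δp² + δq²) = √(1.37e+13 + 2.67e+11) = 3.74e+06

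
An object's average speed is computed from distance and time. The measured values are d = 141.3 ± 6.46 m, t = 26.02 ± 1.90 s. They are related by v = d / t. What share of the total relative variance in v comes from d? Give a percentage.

(δv/v)² = (1·δd/d)² + (-1·δt/t)²
  d term: (1×0.0457)² = 0.00209
  t term: (-1×0.0730)² = 0.00533
Total = 0.00742. Share from d = 0.00209/0.00742 = 0.282.

28.2%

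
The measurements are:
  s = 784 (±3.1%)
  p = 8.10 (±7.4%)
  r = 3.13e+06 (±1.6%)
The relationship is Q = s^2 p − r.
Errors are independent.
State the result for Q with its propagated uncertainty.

(1.85 ± 0.483) × 10^6

Let w = s^2·p = 4.98e+06. δw/w = √((2·δs/s)² + (1·δp/p)²) = √(0.00384 + 0.00548) = 0.0965, so δw = 4.81e+05.
Q = w − r: δQ = √(δw² + δr²) = √(2.31e+11 + 2.51e+09) = 4.83e+05
Q = 1.85e+06.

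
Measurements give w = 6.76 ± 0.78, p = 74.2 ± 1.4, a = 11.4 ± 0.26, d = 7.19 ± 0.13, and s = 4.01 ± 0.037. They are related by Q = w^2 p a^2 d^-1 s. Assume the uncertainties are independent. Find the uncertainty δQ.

58200

For a monomial Q ∝ w^2, p, a^2, d^-1, s, fractional errors add in quadrature:
  (2·δw/w)² = (2×0.115)² = 0.0533;  (1·δp/p)² = (1×0.0189)² = 0.000356;  (2·δa/a)² = (2×0.0228)² = 0.00208;  (-1·δd/d)² = (-1×0.0181)² = 0.000327;  (1·δs/s)² = (1×0.00923)² = 8.51e-05
δQ/Q = √(0.0561) = 0.237
Q = 2.46e+05, so δQ = 0.237 × 2.46e+05 = 58200.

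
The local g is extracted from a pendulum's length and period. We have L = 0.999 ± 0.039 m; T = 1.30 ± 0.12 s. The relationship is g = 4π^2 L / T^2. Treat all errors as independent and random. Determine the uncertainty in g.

4.40 m/s^2

For a monomial g ∝ L, T^-2, fractional errors add in quadrature:
  (1·δL/L)² = (1×0.0390)² = 0.00152;  (-2·δT/T)² = (-2×0.0923)² = 0.0341
δg/g = √(0.0356) = 0.189
g = 23.3 m/s^2, so δg = 0.189 × 23.3 = 4.40 m/s^2.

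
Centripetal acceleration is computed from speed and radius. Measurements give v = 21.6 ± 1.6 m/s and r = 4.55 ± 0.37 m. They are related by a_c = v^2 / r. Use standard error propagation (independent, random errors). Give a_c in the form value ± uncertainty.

103 ± 17.3 m/s^2

Products/powers → add relative errors in quadrature, weighted by exponent:
  (2·δv/v)² = (2×0.0741)² = 0.0219;  (-1·δr/r)² = (-1×0.0813)² = 0.00661
δa_c/a_c = √(0.0286) = 0.169
a_c = 103 m/s^2, so δa_c = 0.169 × 103 = 17.3 m/s^2.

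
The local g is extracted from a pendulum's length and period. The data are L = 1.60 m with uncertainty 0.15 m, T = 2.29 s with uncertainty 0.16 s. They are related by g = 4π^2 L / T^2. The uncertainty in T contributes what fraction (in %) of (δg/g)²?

(δg/g)² = (1·δL/L)² + (-2·δT/T)²
  L term: (1×0.0937)² = 0.00879
  T term: (-2×0.0699)² = 0.0195
Total = 0.0283. Share from T = 0.0195/0.0283 = 0.690.

69.0%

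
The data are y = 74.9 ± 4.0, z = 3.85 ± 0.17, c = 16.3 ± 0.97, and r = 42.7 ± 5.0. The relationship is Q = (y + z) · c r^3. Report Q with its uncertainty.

Let u = y + z = 78.8. δu = √(δy² + δz²) = √(16.0 + 0.0289) = 4.00, so δu/u = 0.0508.
Q is then a monomial in u, c, r:
δQ/Q = √((δu/u)² + (1·δc/c)² + (3·δr/r)²) = √(0.00258 + 0.00354 + 0.123) = 0.360
Q = 9.99e+07, so δQ = 0.360 × 9.99e+07 = 3.6e+07.

(9.99 ± 3.60) × 10^7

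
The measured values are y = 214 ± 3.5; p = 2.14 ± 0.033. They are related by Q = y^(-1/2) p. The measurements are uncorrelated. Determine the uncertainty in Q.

Each factor contributes (exponent × relative error)² to (δQ/Q)²:
  (−½·δy/y)² = (-0.5×0.0164)² = 6.69e-05;  (1·δp/p)² = (1×0.0154)² = 0.000238
δQ/Q = √(0.000305) = 0.0175
Q = 0.146, so δQ = 0.0175 × 0.146 = 0.00255.

0.00255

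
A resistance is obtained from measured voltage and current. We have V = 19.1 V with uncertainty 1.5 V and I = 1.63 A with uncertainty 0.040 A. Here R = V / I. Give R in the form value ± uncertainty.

Relative error in a monomial: (δR/R)² = Σ (nᵢ · δxᵢ/xᵢ)².
  (1·δV/V)² = (1×0.0785)² = 0.00617;  (-1·δI/I)² = (-1×0.0245)² = 0.000602
δR/R = √(0.00677) = 0.0823
R = 11.7 Ω, so δR = 0.0823 × 11.7 = 0.964 Ω.

11.7 ± 0.964 Ω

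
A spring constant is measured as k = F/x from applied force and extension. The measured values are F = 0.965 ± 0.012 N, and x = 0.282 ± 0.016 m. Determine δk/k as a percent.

Each factor contributes (exponent × relative error)² to (δk/k)²:
  (1·δF/F)² = (1×0.0124)² = 0.000155;  (-1·δx/x)² = (-1×0.0567)² = 0.00322
δk/k = √(0.00337) = 0.0581

5.81%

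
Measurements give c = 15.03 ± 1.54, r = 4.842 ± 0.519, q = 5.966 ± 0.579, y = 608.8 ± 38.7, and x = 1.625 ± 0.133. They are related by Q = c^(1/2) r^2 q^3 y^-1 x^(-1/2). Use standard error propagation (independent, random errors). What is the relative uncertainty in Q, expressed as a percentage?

For a monomial Q ∝ c^(1/2), r^2, q^3, y^-1, x^(-1/2), fractional errors add in quadrature:
  (½·δc/c)² = (0.5×0.102)² = 0.00262;  (2·δr/r)² = (2×0.107)² = 0.0460;  (3·δq/q)² = (3×0.0970)² = 0.0848;  (-1·δy/y)² = (-1×0.0636)² = 0.00404;  (−½·δx/x)² = (-0.5×0.0818)² = 0.00167
δQ/Q = √(0.139) = 0.373

37.3%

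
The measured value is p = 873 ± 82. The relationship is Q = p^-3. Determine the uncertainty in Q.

Relative error in a monomial: (δQ/Q)² = Σ (nᵢ · δxᵢ/xᵢ)².
  (-3·δp/p)² = (-3×0.0939)² = 0.0794
δQ/Q = √(0.0794) = 0.282
Q = 1.5e-09, so δQ = 0.282 × 1.5e-09 = 4.24e-10.

4.24e-10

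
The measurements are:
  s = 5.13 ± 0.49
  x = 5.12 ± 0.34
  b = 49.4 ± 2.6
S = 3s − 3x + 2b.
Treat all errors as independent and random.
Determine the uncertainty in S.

Sums and differences: (δS)² = Σ (cᵢ δxᵢ)².
  (3·δs)² = 2.16;  (3·δx)² = 1.04;  (2·δb)² = 27.0
δS = √(30.2) = 5.50

5.50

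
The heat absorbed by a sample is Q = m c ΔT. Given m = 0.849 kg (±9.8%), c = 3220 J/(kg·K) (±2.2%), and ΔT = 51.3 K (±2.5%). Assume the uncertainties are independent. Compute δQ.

Products/powers → add relative errors in quadrature, weighted by exponent:
  (1·δm/m)² = (1×0.0980)² = 0.00960;  (1·δc/c)² = (1×0.0220)² = 0.000484;  (1·δΔT/ΔT)² = (1×0.0250)² = 0.000625
δQ/Q = √(0.0107) = 0.104
Q = 1.4e+05 J, so δQ = 0.104 × 1.4e+05 = 14500 J.

14500 J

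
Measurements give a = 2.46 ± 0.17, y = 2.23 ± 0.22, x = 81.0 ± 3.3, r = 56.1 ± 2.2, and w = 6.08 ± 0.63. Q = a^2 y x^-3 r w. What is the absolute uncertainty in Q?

Relative error in a monomial: (δQ/Q)² = Σ (nᵢ · δxᵢ/xᵢ)².
  (2·δa/a)² = (2×0.0691)² = 0.0191;  (1·δy/y)² = (1×0.0987)² = 0.00973;  (-3·δx/x)² = (-3×0.0407)² = 0.0149;  (1·δr/r)² = (1×0.0392)² = 0.00154;  (1·δw/w)² = (1×0.104)² = 0.0107
δQ/Q = √(0.0560) = 0.237
Q = 0.00866, so δQ = 0.237 × 0.00866 = 0.00205.

0.00205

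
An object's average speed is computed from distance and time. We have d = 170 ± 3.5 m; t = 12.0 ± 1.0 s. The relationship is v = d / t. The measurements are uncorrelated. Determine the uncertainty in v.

1.22 m/s

Each factor contributes (exponent × relative error)² to (δv/v)²:
  (1·δd/d)² = (1×0.0206)² = 0.000424;  (-1·δt/t)² = (-1×0.0833)² = 0.00694
δv/v = √(0.00737) = 0.0858
v = 14.2 m/s, so δv = 0.0858 × 14.2 = 1.22 m/s.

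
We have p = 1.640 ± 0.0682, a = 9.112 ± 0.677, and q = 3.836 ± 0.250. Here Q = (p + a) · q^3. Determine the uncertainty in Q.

Let u = p + a = 10.75. δu = √(δp² + δa²) = √(0.00465 + 0.458) = 0.680, so δu/u = 0.0633.
Q is then a monomial in u, q:
δQ/Q = √((δu/u)² + (3·δq/q)²) = √(0.00400 + 0.0382) = 0.206
Q = 606.9, so δQ = 0.206 × 606.9 = 125.

125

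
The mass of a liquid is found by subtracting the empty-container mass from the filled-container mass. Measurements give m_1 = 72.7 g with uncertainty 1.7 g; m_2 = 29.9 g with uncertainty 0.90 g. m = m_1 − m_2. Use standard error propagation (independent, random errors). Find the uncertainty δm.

Each term contributes (cᵢ δxᵢ)² to (δm)²:
  (δm_1)² = 2.89;  (δm_2)² = 0.810
δm = √(3.70) = 1.92 g

1.92 g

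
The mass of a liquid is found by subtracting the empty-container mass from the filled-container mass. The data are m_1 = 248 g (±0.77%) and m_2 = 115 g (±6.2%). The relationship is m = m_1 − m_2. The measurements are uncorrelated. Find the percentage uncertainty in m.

Sums and differences: (δm)² = Σ (cᵢ δxᵢ)².
  (δm_1)² = 3.65;  (δm_2)² = 50.8
δm = √(54.5) = 7.38 g
m = 133 g, so δm/m = 7.38/133 = 0.0555.

5.55%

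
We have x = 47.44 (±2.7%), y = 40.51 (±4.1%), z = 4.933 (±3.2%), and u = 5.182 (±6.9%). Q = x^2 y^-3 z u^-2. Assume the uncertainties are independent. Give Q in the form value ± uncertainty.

Relative error in a monomial: (δQ/Q)² = Σ (nᵢ · δxᵢ/xᵢ)².
  (2·δx/x)² = (2×0.0270)² = 0.00292;  (-3·δy/y)² = (-3×0.0410)² = 0.0151;  (1·δz/z)² = (1×0.0320)² = 0.00102;  (-2·δu/u)² = (-2×0.0690)² = 0.0190
δQ/Q = √(0.0381) = 0.195
Q = 0.006219, so δQ = 0.195 × 0.006219 = 0.00121.

0.006219 ± 0.00121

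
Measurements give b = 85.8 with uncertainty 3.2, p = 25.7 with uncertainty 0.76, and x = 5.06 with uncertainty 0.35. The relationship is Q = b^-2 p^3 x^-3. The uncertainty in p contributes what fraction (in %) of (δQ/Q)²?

13.9%

(δQ/Q)² = (-2·δb/b)² + (3·δp/p)² + (-3·δx/x)²
  b term: (-2×0.0373)² = 0.00556
  p term: (3×0.0296)² = 0.00787
  x term: (-3×0.0692)² = 0.0431
Total = 0.0565. Share from p = 0.00787/0.0565 = 0.139.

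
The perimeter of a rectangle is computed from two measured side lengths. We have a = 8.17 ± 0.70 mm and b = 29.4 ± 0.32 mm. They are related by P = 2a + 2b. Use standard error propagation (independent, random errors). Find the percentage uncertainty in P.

Sums and differences: (δP)² = Σ (cᵢ δxᵢ)².
  (2·δa)² = 1.96;  (2·δb)² = 0.410
δP = √(2.37) = 1.54 mm
P = 75.1 mm, so δP/P = 1.54/75.1 = 0.0205.

2.05%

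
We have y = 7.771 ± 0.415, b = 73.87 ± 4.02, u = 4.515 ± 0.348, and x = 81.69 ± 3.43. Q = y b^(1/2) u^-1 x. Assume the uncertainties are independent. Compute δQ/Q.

Q is a product of powers, so relative uncertainties combine in quadrature:
  (1·δy/y)² = (1×0.0534)² = 0.00285;  (½·δb/b)² = (0.5×0.0544)² = 0.000740;  (-1·δu/u)² = (-1×0.0771)² = 0.00594;  (1·δx/x)² = (1×0.0420)² = 0.00176
δQ/Q = √(0.0113) = 0.106

0.106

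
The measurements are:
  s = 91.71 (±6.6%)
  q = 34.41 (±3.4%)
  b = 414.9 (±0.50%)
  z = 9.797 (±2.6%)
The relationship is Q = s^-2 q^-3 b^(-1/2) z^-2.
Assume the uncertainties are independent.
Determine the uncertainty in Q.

2.61e-13

Q is a product of powers, so relative uncertainties combine in quadrature:
  (-2·δs/s)² = (-2×0.0660)² = 0.0174;  (-3·δq/q)² = (-3×0.0340)² = 0.0104;  (−½·δb/b)² = (-0.5×0.00500)² = 6.25e-06;  (-2·δz/z)² = (-2×0.0260)² = 0.00270
δQ/Q = √(0.0305) = 0.175
Q = 1.493e-12, so δQ = 0.175 × 1.493e-12 = 2.61e-13.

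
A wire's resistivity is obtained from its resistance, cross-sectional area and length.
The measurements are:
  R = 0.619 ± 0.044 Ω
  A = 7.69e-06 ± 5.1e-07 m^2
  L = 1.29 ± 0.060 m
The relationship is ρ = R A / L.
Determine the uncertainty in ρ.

3.98e-07 Ω·m

Relative error in a monomial: (δρ/ρ)² = Σ (nᵢ · δxᵢ/xᵢ)².
  (1·δR/R)² = (1×0.0711)² = 0.00505;  (1·δA/A)² = (1×0.0663)² = 0.00440;  (-1·δL/L)² = (-1×0.0465)² = 0.00216
δρ/ρ = √(0.0116) = 0.108
ρ = 3.69e-06 Ω·m, so δρ = 0.108 × 3.69e-06 = 3.98e-07 Ω·m.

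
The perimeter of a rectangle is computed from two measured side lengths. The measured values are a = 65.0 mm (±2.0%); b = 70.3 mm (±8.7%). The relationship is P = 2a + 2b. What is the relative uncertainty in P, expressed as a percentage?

Each term contributes (cᵢ δxᵢ)² to (δP)²:
  (2·δa)² = 6.76;  (2·δb)² = 150
δP = √(156) = 12.5 mm
P = 271 mm, so δP/P = 12.5/271 = 0.0462.

4.62%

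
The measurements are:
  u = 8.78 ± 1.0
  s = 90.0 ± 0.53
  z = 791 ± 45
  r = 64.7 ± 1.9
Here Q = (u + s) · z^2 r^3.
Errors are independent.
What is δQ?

Let w = u + s = 98.8. δw = √(δu² + δs²) = √(1.00 + 0.281) = 1.13, so δw/w = 0.0115.
Q is then a monomial in w, z, r:
δQ/Q = √((δw/w)² + (2·δz/z)² + (3·δr/r)²) = √(0.000131 + 0.0129 + 0.00776) = 0.144
Q = 1.67e+13, so δQ = 0.144 × 1.67e+13 = 2.42e+12.

2.42e+12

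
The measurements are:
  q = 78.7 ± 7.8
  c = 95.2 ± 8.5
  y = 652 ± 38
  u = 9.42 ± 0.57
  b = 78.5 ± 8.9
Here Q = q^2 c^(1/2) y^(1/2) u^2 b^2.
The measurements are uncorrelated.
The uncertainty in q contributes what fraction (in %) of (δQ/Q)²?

36.3%

(δQ/Q)² = (2·δq/q)² + (½·δc/c)² + (½·δy/y)² + (2·δu/u)² + (2·δb/b)²
  q term: (2×0.0991)² = 0.0393
  c term: (0.5×0.0893)² = 0.00199
  y term: (0.5×0.0583)² = 0.000849
  u term: (2×0.0605)² = 0.0146
  b term: (2×0.113)² = 0.0514
Total = 0.108. Share from q = 0.0393/0.108 = 0.363.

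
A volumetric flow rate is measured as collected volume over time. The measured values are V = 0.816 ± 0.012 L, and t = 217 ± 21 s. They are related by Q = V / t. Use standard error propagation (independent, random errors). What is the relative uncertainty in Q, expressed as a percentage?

9.79%

For a monomial Q ∝ V, t^-1, fractional errors add in quadrature:
  (1·δV/V)² = (1×0.0147)² = 0.000216;  (-1·δt/t)² = (-1×0.0968)² = 0.00937
δQ/Q = √(0.00958) = 0.0979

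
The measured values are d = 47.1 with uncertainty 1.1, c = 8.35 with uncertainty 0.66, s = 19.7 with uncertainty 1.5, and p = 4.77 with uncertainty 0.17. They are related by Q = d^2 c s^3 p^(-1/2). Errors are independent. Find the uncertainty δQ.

1.6e+07

Each factor contributes (exponent × relative error)² to (δQ/Q)²:
  (2·δd/d)² = (2×0.0234)² = 0.00218;  (1·δc/c)² = (1×0.0790)² = 0.00625;  (3·δs/s)² = (3×0.0761)² = 0.0522;  (−½·δp/p)² = (-0.5×0.0356)² = 0.000318
δQ/Q = √(0.0609) = 0.247
Q = 6.48e+07, so δQ = 0.247 × 6.48e+07 = 1.6e+07.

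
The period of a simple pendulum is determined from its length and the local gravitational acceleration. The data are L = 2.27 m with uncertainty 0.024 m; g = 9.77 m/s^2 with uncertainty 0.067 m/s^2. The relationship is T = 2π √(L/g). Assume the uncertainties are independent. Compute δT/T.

T is a product of powers, so relative uncertainties combine in quadrature:
  (½·δL/L)² = (0.5×0.0106)² = 2.79e-05;  (−½·δg/g)² = (-0.5×0.00686)² = 1.18e-05
δT/T = √(3.97e-05) = 0.00630

0.00630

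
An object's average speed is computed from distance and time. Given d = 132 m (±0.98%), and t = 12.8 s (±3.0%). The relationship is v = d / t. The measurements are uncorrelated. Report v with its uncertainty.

For a monomial v ∝ d, t^-1, fractional errors add in quadrature:
  (1·δd/d)² = (1×0.00980)² = 9.6e-05;  (-1·δt/t)² = (-1×0.0300)² = 0.000900
δv/v = √(0.000996) = 0.0316
v = 10.3 m/s, so δv = 0.0316 × 10.3 = 0.325 m/s.

10.3 ± 0.325 m/s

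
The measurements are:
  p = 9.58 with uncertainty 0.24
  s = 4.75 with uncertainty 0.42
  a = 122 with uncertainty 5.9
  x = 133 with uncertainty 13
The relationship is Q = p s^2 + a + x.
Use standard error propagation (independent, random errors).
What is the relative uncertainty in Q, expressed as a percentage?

Let w = p·s^2 = 216. δw/w = √((1·δp/p)² + (2·δs/s)²) = √(0.000628 + 0.0313) = 0.179, so δw = 38.6.
Q = w + a + x: δQ = √(δw² + δa² + δx²) = √(1490 + 34.8 + 169) = 41.2
Q = 471, so δQ/Q = 41.2/471 = 0.0874.

8.74%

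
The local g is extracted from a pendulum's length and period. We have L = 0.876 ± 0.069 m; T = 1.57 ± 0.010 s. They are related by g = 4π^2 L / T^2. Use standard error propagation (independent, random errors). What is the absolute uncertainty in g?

1.12 m/s^2

Each factor contributes (exponent × relative error)² to (δg/g)²:
  (1·δL/L)² = (1×0.0788)² = 0.00620;  (-2·δT/T)² = (-2×0.00637)² = 0.000162
δg/g = √(0.00637) = 0.0798
g = 14.0 m/s^2, so δg = 0.0798 × 14.0 = 1.12 m/s^2.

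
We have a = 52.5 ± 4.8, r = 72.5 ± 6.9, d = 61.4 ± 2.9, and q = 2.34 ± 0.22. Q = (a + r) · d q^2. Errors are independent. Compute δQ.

Let u = a + r = 125. δu = √(δa² + δr²) = √(23.0 + 47.6) = 8.41, so δu/u = 0.0672.
Q is then a monomial in u, d, q:
δQ/Q = √((δu/u)² + (1·δd/d)² + (2·δq/q)²) = √(0.00452 + 0.00223 + 0.0354) = 0.205
Q = 42000, so δQ = 0.205 × 42000 = 8620.

8620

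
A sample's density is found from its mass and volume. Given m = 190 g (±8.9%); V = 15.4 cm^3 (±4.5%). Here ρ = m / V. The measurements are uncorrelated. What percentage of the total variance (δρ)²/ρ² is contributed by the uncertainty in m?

(δρ/ρ)² = (1·δm/m)² + (-1·δV/V)²
  m term: (1×0.0890)² = 0.00792
  V term: (-1×0.0450)² = 0.00202
Total = 0.00995. Share from m = 0.00792/0.00995 = 0.796.

79.6%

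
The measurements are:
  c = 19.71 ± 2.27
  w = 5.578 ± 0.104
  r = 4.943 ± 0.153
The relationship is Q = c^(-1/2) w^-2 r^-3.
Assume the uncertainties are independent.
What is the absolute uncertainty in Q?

Each factor contributes (exponent × relative error)² to (δQ/Q)²:
  (−½·δc/c)² = (-0.5×0.115)² = 0.00332;  (-2·δw/w)² = (-2×0.0186)² = 0.00139;  (-3·δr/r)² = (-3×0.0310)² = 0.00862
δQ/Q = √(0.0133) = 0.115
Q = 5.994e-05, so δQ = 0.115 × 5.994e-05 = 6.92e-06.

6.92e-06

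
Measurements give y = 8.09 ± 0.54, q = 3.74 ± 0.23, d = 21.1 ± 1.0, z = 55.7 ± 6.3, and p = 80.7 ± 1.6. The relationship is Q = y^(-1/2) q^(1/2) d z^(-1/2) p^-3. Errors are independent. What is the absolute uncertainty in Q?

3.84e-07

Each factor contributes (exponent × relative error)² to (δQ/Q)²:
  (−½·δy/y)² = (-0.5×0.0667)² = 0.00111;  (½·δq/q)² = (0.5×0.0615)² = 0.000945;  (1·δd/d)² = (1×0.0474)² = 0.00225;  (−½·δz/z)² = (-0.5×0.113)² = 0.00320;  (-3·δp/p)² = (-3×0.0198)² = 0.00354
δQ/Q = √(0.0110) = 0.105
Q = 3.66e-06, so δQ = 0.105 × 3.66e-06 = 3.84e-07.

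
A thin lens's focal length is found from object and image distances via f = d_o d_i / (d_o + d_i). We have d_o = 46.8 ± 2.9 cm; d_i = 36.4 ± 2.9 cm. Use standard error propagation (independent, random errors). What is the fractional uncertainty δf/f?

0.0524

∂f/∂d_o = (d_i/(d_o+d_i))² = 0.191;  ∂f/∂d_i = (d_o/(d_o+d_i))² = 0.316
δf = √((∂f/∂d_o · δd_o)² + (∂f/∂d_i · δd_i)²) = √(0.308 + 0.842) = 1.07 cm
f = 20.5 cm, so δf/f = 1.07/20.5 = 0.0524.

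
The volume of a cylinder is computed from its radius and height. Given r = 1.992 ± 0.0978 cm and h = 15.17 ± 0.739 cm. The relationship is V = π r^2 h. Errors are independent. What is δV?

Relative error in a monomial: (δV/V)² = Σ (nᵢ · δxᵢ/xᵢ)².
  (2·δr/r)² = (2×0.0491)² = 0.00964;  (1·δh/h)² = (1×0.0487)² = 0.00237
δV/V = √(0.0120) = 0.110
V = 189.1 cm^3, so δV = 0.110 × 189.1 = 20.7 cm^3.

20.7 cm^3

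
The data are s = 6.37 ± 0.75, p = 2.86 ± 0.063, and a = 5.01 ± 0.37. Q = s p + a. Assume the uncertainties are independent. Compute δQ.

2.21

Let w = s·p = 18.2. δw/w = √((1·δs/s)² + (1·δp/p)²) = √(0.0139 + 0.000485) = 0.120, so δw = 2.18.
Q = w + a: δQ = √(δw² + δa²) = √(4.76 + 0.137) = 2.21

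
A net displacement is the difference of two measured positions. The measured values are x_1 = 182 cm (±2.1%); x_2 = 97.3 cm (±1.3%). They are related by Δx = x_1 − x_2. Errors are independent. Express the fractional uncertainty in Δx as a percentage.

4.75%

Δx is a linear combination, so absolute uncertainties add in quadrature:
  (δx_1)² = 14.6;  (δx_2)² = 1.60
δΔx = √(16.2) = 4.03 cm
Δx = 84.7 cm, so δΔx/Δx = 4.03/84.7 = 0.0475.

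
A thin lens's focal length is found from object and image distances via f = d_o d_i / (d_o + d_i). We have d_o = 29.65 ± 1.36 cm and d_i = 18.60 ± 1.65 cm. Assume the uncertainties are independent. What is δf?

0.655 cm

∂f/∂d_o = (d_i/(d_o+d_i))² = 0.149;  ∂f/∂d_i = (d_o/(d_o+d_i))² = 0.378
δf = √((∂f/∂d_o · δd_o)² + (∂f/∂d_i · δd_i)²) = √(0.0408 + 0.388) = 0.655 cm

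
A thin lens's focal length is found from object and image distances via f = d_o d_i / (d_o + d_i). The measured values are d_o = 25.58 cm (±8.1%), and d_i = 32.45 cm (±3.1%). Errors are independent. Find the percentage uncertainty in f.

∂f/∂d_o = (d_i/(d_o+d_i))² = 0.313;  ∂f/∂d_i = (d_o/(d_o+d_i))² = 0.194
δf = √((∂f/∂d_o · δd_o)² + (∂f/∂d_i · δd_i)²) = √(0.420 + 0.0382) = 0.677 cm
f = 14.30 cm, so δf/f = 0.677/14.30 = 0.0473.

4.73%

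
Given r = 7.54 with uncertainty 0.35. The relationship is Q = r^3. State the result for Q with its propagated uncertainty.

Q ∝ r^3, so δQ/Q = |3| · δr/r = 3 × 0.0464 = 0.139.
Q = 429, so δQ = 0.139 × 429 = 59.7.

429 ± 59.7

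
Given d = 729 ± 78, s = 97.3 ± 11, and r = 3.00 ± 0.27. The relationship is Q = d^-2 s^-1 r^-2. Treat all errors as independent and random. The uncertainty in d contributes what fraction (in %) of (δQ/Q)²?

50.3%

(δQ/Q)² = (-2·δd/d)² + (-1·δs/s)² + (-2·δr/r)²
  d term: (-2×0.107)² = 0.0458
  s term: (-1×0.113)² = 0.0128
  r term: (-2×0.0900)² = 0.0324
Total = 0.0910. Share from d = 0.0458/0.0910 = 0.503.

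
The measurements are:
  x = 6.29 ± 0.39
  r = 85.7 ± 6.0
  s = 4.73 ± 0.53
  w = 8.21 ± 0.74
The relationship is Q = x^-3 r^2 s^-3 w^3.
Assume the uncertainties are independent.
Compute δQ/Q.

Relative error in a monomial: (δQ/Q)² = Σ (nᵢ · δxᵢ/xᵢ)².
  (-3·δx/x)² = (-3×0.0620)² = 0.0346;  (2·δr/r)² = (2×0.0700)² = 0.0196;  (-3·δs/s)² = (-3×0.112)² = 0.113;  (3·δw/w)² = (3×0.0901)² = 0.0731
δQ/Q = √(0.240) = 0.490

0.490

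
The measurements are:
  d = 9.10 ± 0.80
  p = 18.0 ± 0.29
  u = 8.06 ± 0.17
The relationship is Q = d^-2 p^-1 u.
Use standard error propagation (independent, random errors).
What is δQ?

0.000962

For a monomial Q ∝ d^-2, p^-1, u, fractional errors add in quadrature:
  (-2·δd/d)² = (-2×0.0879)² = 0.0309;  (-1·δp/p)² = (-1×0.0161)² = 0.000260;  (1·δu/u)² = (1×0.0211)² = 0.000445
δQ/Q = √(0.0316) = 0.178
Q = 0.00541, so δQ = 0.178 × 0.00541 = 0.000962.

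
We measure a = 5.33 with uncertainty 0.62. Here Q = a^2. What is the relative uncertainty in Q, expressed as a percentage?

23.3%

Q ∝ a^2, so δQ/Q = |2| · δa/a = 2 × 0.116 = 0.233.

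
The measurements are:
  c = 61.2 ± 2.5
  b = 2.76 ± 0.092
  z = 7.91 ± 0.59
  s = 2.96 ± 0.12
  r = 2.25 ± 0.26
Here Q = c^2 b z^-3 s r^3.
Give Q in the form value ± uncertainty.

704 ± 299

Since Q is a product/quotient, work with relative uncertainties:
  (2·δc/c)² = (2×0.0408)² = 0.00667;  (1·δb/b)² = (1×0.0333)² = 0.00111;  (-3·δz/z)² = (-3×0.0746)² = 0.0501;  (1·δs/s)² = (1×0.0405)² = 0.00164;  (3·δr/r)² = (3×0.116)² = 0.120
δQ/Q = √(0.180) = 0.424
Q = 704, so δQ = 0.424 × 704 = 299.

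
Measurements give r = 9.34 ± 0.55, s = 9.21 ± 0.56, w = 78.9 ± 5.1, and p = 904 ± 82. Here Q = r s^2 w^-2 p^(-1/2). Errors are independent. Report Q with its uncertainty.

For a monomial Q ∝ r, s^2, w^-2, p^(-1/2), fractional errors add in quadrature:
  (1·δr/r)² = (1×0.0589)² = 0.00347;  (2·δs/s)² = (2×0.0608)² = 0.0148;  (-2·δw/w)² = (-2×0.0646)² = 0.0167;  (−½·δp/p)² = (-0.5×0.0907)² = 0.00206
δQ/Q = √(0.0370) = 0.192
Q = 0.00423, so δQ = 0.192 × 0.00423 = 0.000814.

0.00423 ± 0.000814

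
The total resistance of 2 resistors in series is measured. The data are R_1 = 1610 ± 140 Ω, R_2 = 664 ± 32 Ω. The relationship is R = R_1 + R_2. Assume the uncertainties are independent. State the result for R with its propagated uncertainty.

Absolute uncertainties add in quadrature for a linear combination:
  (δR_1)² = 19600;  (δR_2)² = 1020
δR = √(20600) = 144 Ω
R = 2270 Ω.

2270 ± 144 Ω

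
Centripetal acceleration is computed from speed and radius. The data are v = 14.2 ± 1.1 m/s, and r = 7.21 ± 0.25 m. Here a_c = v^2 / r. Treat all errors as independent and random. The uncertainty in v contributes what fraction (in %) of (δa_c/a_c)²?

(δa_c/a_c)² = (2·δv/v)² + (-1·δr/r)²
  v term: (2×0.0775)² = 0.0240
  r term: (-1×0.0347)² = 0.00120
Total = 0.0252. Share from v = 0.0240/0.0252 = 0.952.

95.2%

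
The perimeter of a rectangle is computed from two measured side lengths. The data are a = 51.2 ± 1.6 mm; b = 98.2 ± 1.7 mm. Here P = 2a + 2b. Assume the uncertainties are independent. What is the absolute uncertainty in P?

4.67 mm

For a sum/difference, combine absolute errors in quadrature:
  (2·δa)² = 10.2;  (2·δb)² = 11.6
δP = √(21.8) = 4.67 mm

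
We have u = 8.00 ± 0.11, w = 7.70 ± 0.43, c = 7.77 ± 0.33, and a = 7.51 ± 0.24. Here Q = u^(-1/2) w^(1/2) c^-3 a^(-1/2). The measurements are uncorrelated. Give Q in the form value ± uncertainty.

For a monomial Q ∝ u^(-1/2), w^(1/2), c^-3, a^(-1/2), fractional errors add in quadrature:
  (−½·δu/u)² = (-0.5×0.0138)² = 4.73e-05;  (½·δw/w)² = (0.5×0.0558)² = 0.000780;  (-3·δc/c)² = (-3×0.0425)² = 0.0162;  (−½·δa/a)² = (-0.5×0.0320)² = 0.000255
δQ/Q = √(0.0173) = 0.132
Q = 0.000763, so δQ = 0.132 × 0.000763 = 0.000100.

0.000763 ± 0.000100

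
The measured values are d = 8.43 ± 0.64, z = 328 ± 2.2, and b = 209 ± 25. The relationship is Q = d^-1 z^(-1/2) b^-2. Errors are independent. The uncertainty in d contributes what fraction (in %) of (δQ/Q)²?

9.15%

(δQ/Q)² = (-1·δd/d)² + (−½·δz/z)² + (-2·δb/b)²
  d term: (-1×0.0759)² = 0.00576
  z term: (-0.5×0.00671)² = 1.12e-05
  b term: (-2×0.120)² = 0.0572
Total = 0.0630. Share from d = 0.00576/0.0630 = 0.0915.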